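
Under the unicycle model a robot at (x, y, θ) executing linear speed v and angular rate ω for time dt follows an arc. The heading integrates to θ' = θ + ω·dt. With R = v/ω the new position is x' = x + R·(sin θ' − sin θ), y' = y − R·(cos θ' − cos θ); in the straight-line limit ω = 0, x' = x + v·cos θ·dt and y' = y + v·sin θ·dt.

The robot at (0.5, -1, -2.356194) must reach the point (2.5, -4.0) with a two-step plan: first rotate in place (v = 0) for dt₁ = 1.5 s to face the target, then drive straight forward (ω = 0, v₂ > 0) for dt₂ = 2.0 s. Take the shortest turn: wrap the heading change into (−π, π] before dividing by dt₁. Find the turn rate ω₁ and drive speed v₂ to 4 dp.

ω₁ = 0.9156, v₂ = 1.8028

heading to target = atan2(-4−-1, 2.5−0.5) = -0.9828
Δθ = wrap(-0.9828 − -2.3562) = 1.3734; ω₁ = Δθ/dt₁ = 0.9156
distance = √((2.5−0.5)² + (-4−-1)²) = 3.6056; v₂ = distance/dt₂ = 1.8028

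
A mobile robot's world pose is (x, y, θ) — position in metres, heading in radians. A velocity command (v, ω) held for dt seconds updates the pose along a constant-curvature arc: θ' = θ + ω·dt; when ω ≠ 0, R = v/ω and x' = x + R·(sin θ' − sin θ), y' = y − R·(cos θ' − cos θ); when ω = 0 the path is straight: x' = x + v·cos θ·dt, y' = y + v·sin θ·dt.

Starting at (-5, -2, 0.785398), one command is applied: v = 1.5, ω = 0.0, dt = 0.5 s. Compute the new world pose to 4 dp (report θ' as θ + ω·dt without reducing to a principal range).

θ' = 0.7854 + 0.0·0.5 = 0.7854
ω = 0 → straight: x' = -5 + 1.5·cos(0.7854)·0.5 = -4.4697
y' = -2 + 1.5·sin(0.7854)·0.5 = -1.4697

(-4.4697, -1.4697, 0.7854)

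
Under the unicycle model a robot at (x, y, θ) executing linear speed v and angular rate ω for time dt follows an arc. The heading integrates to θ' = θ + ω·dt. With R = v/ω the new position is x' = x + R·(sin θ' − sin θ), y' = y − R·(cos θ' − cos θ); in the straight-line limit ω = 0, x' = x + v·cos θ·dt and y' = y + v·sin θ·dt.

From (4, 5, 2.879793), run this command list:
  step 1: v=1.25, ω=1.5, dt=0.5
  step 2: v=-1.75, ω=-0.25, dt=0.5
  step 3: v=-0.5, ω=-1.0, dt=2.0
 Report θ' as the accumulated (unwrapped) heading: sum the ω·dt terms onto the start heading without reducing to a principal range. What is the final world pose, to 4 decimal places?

step 1: θ'=3.6298 (R=0.8333) → pose (3.3935, 4.9310, 3.6298)
step 2: θ'=3.5048 (R=7.0000) → pose (4.1898, 5.2921, 3.5048)
step 3: θ'=1.5048 (R=0.5000) → pose (4.8664, 4.7918, 1.5048)

(4.8664, 4.7918, 1.5048)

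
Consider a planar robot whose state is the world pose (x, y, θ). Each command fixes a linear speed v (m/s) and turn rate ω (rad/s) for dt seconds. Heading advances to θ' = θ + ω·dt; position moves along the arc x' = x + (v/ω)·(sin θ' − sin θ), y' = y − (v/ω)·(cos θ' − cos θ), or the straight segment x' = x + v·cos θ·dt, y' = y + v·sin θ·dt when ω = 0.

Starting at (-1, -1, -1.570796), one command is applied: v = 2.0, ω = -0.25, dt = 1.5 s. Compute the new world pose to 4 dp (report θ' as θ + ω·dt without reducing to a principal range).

θ' = -1.5708 + -0.25·1.5 = -1.9458
R = v/ω = 2.0/-0.25 = -8.0000
x' = -1 + -8.0000·(sin -1.9458 − sin -1.5708) = -1.5559
y' = -1 − -8.0000·(cos -1.9458 − cos -1.5708) = -3.9302

(-1.5559, -3.9302, -1.9458)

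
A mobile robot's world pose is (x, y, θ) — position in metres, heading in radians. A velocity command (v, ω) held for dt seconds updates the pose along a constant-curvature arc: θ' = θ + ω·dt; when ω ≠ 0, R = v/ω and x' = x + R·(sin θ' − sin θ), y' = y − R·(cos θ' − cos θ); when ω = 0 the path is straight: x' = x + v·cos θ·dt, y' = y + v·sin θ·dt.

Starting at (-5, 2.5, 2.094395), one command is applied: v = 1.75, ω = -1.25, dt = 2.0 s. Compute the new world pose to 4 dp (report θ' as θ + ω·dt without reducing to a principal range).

θ' = 2.0944 + -1.25·2.0 = -0.4056
R = v/ω = 1.75/-1.25 = -1.4000
x' = -5 + -1.4000·(sin -0.4056 − sin 2.0944) = -3.2352
y' = 2.5 − -1.4000·(cos -0.4056 − cos 2.0944) = 4.4864

(-3.2352, 4.4864, -0.4056)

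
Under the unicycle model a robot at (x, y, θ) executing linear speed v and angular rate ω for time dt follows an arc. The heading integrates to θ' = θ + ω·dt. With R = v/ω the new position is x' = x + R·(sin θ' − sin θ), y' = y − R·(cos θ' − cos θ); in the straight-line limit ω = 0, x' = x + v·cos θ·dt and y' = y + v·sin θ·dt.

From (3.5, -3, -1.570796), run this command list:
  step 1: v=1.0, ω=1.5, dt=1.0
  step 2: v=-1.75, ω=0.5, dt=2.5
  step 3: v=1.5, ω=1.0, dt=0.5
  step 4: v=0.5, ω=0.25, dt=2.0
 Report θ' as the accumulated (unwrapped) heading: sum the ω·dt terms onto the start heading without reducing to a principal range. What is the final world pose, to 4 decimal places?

(0.3945, -4.1589, 2.1792)

step 1: θ'=-0.0708 (R=0.6667) → pose (4.1195, -3.6650, -0.0708)
step 2: θ'=1.1792 (R=-3.5000) → pose (0.6369, -5.8204, 1.1792)
step 3: θ'=1.6792 (R=1.5000) → pose (0.7416, -5.0856, 1.6792)
step 4: θ'=2.1792 (R=2.0000) → pose (0.3945, -4.1589, 2.1792)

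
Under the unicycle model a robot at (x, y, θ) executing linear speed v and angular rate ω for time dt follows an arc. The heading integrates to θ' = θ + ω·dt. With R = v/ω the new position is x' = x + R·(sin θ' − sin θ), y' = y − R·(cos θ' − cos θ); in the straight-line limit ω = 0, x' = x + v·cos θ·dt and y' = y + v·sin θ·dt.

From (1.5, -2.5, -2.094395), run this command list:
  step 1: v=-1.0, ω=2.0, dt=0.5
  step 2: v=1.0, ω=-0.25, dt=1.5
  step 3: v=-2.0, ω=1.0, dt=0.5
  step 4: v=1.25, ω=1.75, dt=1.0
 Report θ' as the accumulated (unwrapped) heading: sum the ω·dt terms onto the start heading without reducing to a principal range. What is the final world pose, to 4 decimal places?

(2.6871, -2.6243, 0.7806)

step 1: θ'=-1.0944 (R=-0.5000) → pose (1.5113, -2.0207, -1.0944)
step 2: θ'=-1.4694 (R=-4.0000) → pose (1.9362, -3.4501, -1.4694)
step 3: θ'=-0.9694 (R=-2.0000) → pose (1.5955, -2.5210, -0.9694)
step 4: θ'=0.7806 (R=0.7143) → pose (2.6871, -2.6243, 0.7806)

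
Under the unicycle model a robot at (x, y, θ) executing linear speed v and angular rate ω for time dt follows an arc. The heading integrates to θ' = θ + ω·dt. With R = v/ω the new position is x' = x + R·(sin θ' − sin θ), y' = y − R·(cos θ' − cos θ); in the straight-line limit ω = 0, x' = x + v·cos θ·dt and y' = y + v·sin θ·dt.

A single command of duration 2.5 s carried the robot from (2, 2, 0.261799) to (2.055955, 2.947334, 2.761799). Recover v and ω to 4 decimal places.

v = 0.5000, ω = 1.0000

Δθ = 2.761799 − 0.261799 = 2.500000
ω = Δθ/dt = 2.500000/2.5 = 1.0000
R = −Δy/(cos θ' − cos θ) = 0.5000
v = R·ω = 0.5000·1.0000 = 0.5000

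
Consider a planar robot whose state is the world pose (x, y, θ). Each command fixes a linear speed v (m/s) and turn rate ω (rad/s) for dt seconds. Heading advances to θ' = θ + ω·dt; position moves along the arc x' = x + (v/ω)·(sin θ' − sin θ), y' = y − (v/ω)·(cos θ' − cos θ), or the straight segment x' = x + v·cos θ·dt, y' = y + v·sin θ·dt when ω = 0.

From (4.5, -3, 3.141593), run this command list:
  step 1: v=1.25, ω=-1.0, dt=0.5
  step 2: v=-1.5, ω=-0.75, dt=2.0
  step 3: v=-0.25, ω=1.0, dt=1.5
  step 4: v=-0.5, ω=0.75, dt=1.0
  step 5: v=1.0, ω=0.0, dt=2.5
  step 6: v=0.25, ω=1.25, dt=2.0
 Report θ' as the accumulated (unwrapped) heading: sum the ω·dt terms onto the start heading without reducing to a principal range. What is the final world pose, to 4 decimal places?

step 1: θ'=2.6416 (R=-1.2500) → pose (3.9007, -2.8470, 2.6416)
step 2: θ'=1.1416 (R=2.0000) → pose (4.7605, -5.4344, 1.1416)
step 3: θ'=2.6416 (R=-0.2500) → pose (4.8679, -5.7579, 2.6416)
step 4: θ'=3.3916 (R=-0.6667) → pose (5.3525, -5.8188, 3.3916)
step 5: θ'=3.3916 (straight) → pose (2.9302, -6.4373, 3.3916)
step 6: θ'=5.8916 (R=0.2000) → pose (2.9034, -6.8159, 5.8916)

(2.9034, -6.8159, 5.8916)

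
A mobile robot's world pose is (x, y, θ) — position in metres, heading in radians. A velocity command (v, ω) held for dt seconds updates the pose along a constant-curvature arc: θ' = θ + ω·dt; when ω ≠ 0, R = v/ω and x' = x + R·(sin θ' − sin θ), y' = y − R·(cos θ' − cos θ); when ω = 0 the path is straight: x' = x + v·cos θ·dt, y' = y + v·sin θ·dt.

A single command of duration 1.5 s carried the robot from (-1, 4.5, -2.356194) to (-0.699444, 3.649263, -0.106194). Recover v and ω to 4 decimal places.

Δθ = -0.106194 − -2.356194 = 2.250000
ω = Δθ/dt = 2.250000/1.5 = 1.5000
R = −Δy/(cos θ' − cos θ) = 0.5000
v = R·ω = 0.5000·1.5000 = 0.7500

v = 0.7500, ω = 1.5000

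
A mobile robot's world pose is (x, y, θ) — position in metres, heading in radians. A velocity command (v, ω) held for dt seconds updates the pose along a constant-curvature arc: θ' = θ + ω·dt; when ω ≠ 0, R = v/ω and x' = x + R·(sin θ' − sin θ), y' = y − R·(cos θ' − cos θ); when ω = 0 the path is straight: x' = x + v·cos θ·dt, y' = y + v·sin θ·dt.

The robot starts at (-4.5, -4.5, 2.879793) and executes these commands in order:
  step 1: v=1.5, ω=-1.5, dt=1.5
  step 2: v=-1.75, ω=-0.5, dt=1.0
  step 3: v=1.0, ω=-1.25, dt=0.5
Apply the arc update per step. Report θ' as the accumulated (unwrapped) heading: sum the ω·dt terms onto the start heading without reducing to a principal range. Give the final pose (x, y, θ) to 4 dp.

step 1: θ'=0.6298 (R=-1.0000) → pose (-4.8302, -2.7259, 0.6298)
step 2: θ'=0.1298 (R=3.5000) → pose (-6.4386, -3.3680, 0.1298)
step 3: θ'=-0.4952 (R=-0.8000) → pose (-5.9549, -3.4573, -0.4952)

(-5.9549, -3.4573, -0.4952)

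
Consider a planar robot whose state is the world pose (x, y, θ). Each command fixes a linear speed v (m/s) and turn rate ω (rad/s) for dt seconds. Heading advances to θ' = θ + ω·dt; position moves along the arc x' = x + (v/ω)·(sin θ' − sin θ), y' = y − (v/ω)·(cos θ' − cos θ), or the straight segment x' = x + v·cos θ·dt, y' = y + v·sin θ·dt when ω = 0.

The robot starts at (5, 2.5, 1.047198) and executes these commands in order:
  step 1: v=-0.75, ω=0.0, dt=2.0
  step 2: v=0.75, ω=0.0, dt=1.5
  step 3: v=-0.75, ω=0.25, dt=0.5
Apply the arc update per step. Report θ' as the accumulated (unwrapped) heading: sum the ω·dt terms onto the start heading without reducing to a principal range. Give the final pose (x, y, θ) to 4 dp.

(4.6458, 1.8396, 1.1722)

step 1: θ'=1.0472 (straight) → pose (4.2500, 1.2010, 1.0472)
step 2: θ'=1.0472 (straight) → pose (4.8125, 2.1752, 1.0472)
step 3: θ'=1.1722 (R=-3.0000) → pose (4.6458, 1.8396, 1.1722)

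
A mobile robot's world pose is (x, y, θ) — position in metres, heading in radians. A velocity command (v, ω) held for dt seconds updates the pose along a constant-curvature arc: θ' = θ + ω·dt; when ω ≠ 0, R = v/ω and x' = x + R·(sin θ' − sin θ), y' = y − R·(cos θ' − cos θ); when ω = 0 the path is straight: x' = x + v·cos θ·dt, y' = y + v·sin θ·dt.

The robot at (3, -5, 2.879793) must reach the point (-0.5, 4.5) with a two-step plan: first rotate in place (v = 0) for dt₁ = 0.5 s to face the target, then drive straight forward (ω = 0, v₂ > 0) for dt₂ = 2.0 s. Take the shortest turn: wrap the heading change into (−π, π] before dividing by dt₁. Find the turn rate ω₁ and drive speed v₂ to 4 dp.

heading to target = atan2(4.5−-5, -0.5−3) = 1.9238
Δθ = wrap(1.9238 − 2.8798) = -0.9560; ω₁ = Δθ/dt₁ = -1.9120
distance = √((-0.5−3)² + (4.5−-5)²) = 10.1242; v₂ = distance/dt₂ = 5.0621

ω₁ = -1.9120, v₂ = 5.0621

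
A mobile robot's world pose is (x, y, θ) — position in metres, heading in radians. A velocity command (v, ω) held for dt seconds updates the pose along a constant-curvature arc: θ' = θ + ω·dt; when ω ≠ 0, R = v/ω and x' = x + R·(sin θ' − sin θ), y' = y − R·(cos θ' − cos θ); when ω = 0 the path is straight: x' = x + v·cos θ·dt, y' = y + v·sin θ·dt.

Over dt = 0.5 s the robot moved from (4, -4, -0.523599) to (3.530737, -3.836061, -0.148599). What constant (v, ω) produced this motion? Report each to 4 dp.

v = -1.0000, ω = 0.7500

Δθ = -0.148599 − -0.523599 = 0.375000
ω = Δθ/dt = 0.375000/0.5 = 0.7500
R = Δx/(sin θ' − sin θ) = -1.3333
v = R·ω = -1.3333·0.7500 = -1.0000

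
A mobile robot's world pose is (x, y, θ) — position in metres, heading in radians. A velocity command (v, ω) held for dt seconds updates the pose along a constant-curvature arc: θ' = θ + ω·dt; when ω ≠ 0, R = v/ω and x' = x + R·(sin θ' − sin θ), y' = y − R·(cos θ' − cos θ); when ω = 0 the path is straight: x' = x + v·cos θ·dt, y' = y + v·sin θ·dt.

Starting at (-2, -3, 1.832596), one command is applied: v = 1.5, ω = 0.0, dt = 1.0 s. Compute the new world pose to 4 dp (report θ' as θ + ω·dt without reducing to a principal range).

θ' = 1.8326 + 0.0·1.0 = 1.8326
ω = 0 → straight: x' = -2 + 1.5·cos(1.8326)·1.0 = -2.3882
y' = -3 + 1.5·sin(1.8326)·1.0 = -1.5511

(-2.3882, -1.5511, 1.8326)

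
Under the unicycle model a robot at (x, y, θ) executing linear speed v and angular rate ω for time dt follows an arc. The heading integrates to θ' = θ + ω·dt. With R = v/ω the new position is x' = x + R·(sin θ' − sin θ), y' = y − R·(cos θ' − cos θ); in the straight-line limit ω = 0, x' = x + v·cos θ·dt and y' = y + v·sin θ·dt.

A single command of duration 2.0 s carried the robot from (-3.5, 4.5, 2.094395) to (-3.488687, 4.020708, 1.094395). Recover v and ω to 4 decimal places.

v = -0.2500, ω = -0.5000

Δθ = 1.094395 − 2.094395 = -1.000000
ω = Δθ/dt = -1.000000/2.0 = -0.5000
R = −Δy/(cos θ' − cos θ) = 0.5000
v = R·ω = 0.5000·-0.5000 = -0.2500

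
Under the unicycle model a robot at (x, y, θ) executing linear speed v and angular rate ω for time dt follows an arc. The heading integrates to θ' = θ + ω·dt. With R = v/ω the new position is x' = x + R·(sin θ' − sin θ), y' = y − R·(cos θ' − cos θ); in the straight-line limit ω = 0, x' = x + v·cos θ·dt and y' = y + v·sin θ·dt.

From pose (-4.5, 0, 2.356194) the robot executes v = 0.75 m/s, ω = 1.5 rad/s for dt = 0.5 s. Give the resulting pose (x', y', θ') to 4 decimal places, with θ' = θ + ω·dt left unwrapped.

θ' = 2.3562 + 1.5·0.5 = 3.1062
R = v/ω = 0.75/1.5 = 0.5000
x' = -4.5 + 0.5000·(sin 3.1062 − sin 2.3562) = -4.8359
y' = 0 − 0.5000·(cos 3.1062 − cos 2.3562) = 0.1461

(-4.8359, 0.1461, 3.1062)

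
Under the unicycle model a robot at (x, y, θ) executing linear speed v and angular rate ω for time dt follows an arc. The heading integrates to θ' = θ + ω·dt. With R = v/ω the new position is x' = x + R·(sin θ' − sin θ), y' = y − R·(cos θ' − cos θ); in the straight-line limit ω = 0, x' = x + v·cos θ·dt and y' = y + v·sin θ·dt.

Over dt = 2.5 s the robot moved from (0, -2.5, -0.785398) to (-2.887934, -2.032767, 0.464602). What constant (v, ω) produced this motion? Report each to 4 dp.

Δθ = 0.464602 − -0.785398 = 1.250000
ω = Δθ/dt = 1.250000/2.5 = 0.5000
R = Δx/(sin θ' − sin θ) = -2.5000
v = R·ω = -2.5000·0.5000 = -1.2500

v = -1.2500, ω = 0.5000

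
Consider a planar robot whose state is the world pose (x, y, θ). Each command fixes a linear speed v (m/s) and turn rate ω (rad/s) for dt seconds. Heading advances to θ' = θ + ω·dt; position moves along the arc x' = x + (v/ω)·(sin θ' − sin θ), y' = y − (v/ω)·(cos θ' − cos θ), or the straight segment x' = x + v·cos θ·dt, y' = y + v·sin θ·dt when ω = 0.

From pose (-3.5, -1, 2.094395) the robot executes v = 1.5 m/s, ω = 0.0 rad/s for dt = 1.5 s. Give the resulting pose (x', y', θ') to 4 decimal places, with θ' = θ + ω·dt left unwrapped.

(-4.6250, 0.9486, 2.0944)

θ' = 2.0944 + 0.0·1.5 = 2.0944
ω = 0 → straight: x' = -3.5 + 1.5·cos(2.0944)·1.5 = -4.6250
y' = -1 + 1.5·sin(2.0944)·1.5 = 0.9486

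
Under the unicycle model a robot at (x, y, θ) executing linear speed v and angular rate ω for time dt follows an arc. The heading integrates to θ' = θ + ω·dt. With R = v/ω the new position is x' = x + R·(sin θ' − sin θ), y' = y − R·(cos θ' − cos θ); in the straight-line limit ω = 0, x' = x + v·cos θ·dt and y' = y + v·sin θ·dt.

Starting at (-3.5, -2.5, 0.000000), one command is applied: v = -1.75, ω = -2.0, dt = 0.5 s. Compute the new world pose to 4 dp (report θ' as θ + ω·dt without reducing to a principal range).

θ' = 0.0000 + -2.0·0.5 = -1.0000
R = v/ω = -1.75/-2.0 = 0.8750
x' = -3.5 + 0.8750·(sin -1.0000 − sin 0.0000) = -4.2363
y' = -2.5 − 0.8750·(cos -1.0000 − cos 0.0000) = -2.0978

(-4.2363, -2.0978, -1.0000)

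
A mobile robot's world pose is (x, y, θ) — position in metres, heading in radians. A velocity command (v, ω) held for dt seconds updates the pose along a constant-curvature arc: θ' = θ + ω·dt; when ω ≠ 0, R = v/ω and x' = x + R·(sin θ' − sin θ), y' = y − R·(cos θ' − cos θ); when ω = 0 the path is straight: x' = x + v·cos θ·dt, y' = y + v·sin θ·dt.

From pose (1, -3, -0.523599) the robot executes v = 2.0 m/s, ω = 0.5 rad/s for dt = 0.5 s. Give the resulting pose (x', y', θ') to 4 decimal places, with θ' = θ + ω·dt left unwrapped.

(1.9192, -3.3871, -0.2736)

θ' = -0.5236 + 0.5·0.5 = -0.2736
R = v/ω = 2.0/0.5 = 4.0000
x' = 1 + 4.0000·(sin -0.2736 − sin -0.5236) = 1.9192
y' = -3 − 4.0000·(cos -0.2736 − cos -0.5236) = -3.3871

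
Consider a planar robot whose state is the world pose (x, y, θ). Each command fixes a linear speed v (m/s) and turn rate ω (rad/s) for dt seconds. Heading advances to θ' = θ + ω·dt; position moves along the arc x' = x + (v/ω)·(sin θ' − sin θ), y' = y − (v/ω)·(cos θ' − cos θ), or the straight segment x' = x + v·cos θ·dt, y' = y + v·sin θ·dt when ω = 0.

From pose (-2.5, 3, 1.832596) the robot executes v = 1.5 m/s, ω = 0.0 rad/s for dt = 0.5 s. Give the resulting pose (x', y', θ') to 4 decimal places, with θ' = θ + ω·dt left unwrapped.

θ' = 1.8326 + 0.0·0.5 = 1.8326
ω = 0 → straight: x' = -2.5 + 1.5·cos(1.8326)·0.5 = -2.6941
y' = 3 + 1.5·sin(1.8326)·0.5 = 3.7244

(-2.6941, 3.7244, 1.8326)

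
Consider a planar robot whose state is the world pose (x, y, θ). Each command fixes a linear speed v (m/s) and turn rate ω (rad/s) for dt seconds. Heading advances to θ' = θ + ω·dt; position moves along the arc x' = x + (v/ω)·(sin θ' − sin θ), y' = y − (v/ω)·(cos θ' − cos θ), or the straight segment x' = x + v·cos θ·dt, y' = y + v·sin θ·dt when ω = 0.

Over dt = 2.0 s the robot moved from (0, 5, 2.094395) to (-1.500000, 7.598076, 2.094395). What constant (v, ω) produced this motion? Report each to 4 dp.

Δθ = 2.094395 − 2.094395 = 0.000000
ω = Δθ/dt = 0.000000/2.0 = 0.0000
ω = 0 → v = (Δx·cos θ + Δy·sin θ)/dt = 1.5000

v = 1.5000, ω = 0.0000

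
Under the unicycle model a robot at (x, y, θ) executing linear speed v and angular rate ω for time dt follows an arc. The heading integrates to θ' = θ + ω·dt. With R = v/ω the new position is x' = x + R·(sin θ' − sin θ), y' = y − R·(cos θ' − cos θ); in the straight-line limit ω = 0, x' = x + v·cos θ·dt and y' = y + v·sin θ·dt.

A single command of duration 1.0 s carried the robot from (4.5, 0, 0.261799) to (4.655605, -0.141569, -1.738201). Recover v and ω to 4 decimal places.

v = 0.2500, ω = -2.0000

Δθ = -1.738201 − 0.261799 = -2.000000
ω = Δθ/dt = -2.000000/1.0 = -2.0000
R = Δx/(sin θ' − sin θ) = -0.1250
v = R·ω = -0.1250·-2.0000 = 0.2500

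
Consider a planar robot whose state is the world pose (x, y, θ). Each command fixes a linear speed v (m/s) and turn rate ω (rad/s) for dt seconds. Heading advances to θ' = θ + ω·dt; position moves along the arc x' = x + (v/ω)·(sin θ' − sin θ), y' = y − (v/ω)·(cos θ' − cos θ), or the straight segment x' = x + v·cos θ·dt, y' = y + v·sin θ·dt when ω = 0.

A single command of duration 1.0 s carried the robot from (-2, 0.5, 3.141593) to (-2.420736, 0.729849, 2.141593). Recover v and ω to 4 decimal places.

Δθ = 2.141593 − 3.141593 = -1.000000
ω = Δθ/dt = -1.000000/1.0 = -1.0000
R = Δx/(sin θ' − sin θ) = -0.5000
v = R·ω = -0.5000·-1.0000 = 0.5000

v = 0.5000, ω = -1.0000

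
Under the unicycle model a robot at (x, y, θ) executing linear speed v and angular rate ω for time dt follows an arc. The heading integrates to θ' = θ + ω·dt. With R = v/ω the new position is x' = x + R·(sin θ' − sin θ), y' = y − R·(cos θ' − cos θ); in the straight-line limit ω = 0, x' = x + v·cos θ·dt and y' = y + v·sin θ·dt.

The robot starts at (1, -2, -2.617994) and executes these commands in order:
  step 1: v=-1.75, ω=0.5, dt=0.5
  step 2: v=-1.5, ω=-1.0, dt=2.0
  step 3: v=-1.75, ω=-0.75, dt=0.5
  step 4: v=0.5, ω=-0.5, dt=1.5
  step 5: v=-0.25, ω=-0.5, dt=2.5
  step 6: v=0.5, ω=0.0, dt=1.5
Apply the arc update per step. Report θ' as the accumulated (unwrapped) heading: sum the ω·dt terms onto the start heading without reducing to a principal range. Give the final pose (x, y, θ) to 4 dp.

step 1: θ'=-2.3680 (R=-3.5000) → pose (1.6955, -1.4728, -2.3680)
step 2: θ'=-4.3680 (R=1.5000) → pose (4.1555, -2.0395, -4.3680)
step 3: θ'=-4.7430 (R=2.3333) → pose (4.2914, -2.8987, -4.7430)
step 4: θ'=-5.4930 (R=-1.0000) → pose (4.5805, -2.2256, -5.4930)
step 5: θ'=-6.7430 (R=0.5000) → pose (4.0033, -2.3218, -6.7430)
step 6: θ'=-6.7430 (straight) → pose (4.6754, -2.6546, -6.7430)

(4.6754, -2.6546, -6.7430)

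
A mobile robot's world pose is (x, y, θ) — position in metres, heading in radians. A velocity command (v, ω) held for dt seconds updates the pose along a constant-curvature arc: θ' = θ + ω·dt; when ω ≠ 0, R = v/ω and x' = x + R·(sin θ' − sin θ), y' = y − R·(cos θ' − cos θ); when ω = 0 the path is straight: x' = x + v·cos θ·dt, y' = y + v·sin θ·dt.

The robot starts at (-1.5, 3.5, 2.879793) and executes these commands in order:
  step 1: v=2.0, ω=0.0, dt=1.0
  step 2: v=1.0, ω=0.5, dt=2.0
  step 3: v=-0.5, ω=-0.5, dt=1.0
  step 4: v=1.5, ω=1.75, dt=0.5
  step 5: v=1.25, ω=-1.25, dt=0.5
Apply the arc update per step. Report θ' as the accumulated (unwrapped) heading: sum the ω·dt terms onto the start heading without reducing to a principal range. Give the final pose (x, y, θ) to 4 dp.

step 1: θ'=2.8798 (straight) → pose (-3.4319, 4.0176, 2.8798)
step 2: θ'=3.8798 (R=2.0000) → pose (-5.2954, 3.5651, 3.8798)
step 3: θ'=3.3798 (R=1.0000) → pose (-4.8584, 3.7972, 3.3798)
step 4: θ'=4.2548 (R=0.8571) → pose (-5.4251, 3.3430, 4.2548)
step 5: θ'=3.6298 (R=-1.0000) → pose (-5.8532, 2.9016, 3.6298)

(-5.8532, 2.9016, 3.6298)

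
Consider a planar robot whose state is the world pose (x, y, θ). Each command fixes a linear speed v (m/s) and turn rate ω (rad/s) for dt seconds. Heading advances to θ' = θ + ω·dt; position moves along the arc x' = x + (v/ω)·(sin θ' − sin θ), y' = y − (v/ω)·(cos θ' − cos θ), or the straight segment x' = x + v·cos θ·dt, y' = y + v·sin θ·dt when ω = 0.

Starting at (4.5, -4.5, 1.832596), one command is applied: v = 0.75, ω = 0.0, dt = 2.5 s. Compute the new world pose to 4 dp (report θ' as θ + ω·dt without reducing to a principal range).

θ' = 1.8326 + 0.0·2.5 = 1.8326
ω = 0 → straight: x' = 4.5 + 0.75·cos(1.8326)·2.5 = 4.0147
y' = -4.5 + 0.75·sin(1.8326)·2.5 = -2.6889

(4.0147, -2.6889, 1.8326)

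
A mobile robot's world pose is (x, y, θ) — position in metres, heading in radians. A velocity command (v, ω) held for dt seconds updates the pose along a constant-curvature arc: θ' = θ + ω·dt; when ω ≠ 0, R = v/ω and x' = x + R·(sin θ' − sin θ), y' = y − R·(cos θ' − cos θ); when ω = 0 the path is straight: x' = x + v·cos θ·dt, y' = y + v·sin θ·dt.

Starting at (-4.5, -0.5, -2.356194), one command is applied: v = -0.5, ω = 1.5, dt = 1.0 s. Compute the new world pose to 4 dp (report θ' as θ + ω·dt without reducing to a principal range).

θ' = -2.3562 + 1.5·1.0 = -0.8562
R = v/ω = -0.5/1.5 = -0.3333
x' = -4.5 + -0.3333·(sin -0.8562 − sin -2.3562) = -4.4839
y' = -0.5 − -0.3333·(cos -0.8562 − cos -2.3562) = -0.0459

(-4.4839, -0.0459, -0.8562)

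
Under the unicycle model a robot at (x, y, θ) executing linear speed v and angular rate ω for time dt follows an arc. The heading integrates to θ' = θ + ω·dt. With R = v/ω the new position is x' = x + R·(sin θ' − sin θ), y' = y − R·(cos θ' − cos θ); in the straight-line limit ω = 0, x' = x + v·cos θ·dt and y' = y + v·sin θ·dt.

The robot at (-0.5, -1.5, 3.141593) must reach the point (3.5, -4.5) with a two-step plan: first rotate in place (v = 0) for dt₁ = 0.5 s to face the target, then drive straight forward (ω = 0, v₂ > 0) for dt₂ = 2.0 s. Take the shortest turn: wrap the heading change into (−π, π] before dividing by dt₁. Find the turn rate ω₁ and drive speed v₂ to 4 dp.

ω₁ = 4.9962, v₂ = 2.5000

heading to target = atan2(-4.5−-1.5, 3.5−-0.5) = -0.6435
Δθ = wrap(-0.6435 − 3.1416) = 2.4981; ω₁ = Δθ/dt₁ = 4.9962
distance = √((3.5−-0.5)² + (-4.5−-1.5)²) = 5.0000; v₂ = distance/dt₂ = 2.5000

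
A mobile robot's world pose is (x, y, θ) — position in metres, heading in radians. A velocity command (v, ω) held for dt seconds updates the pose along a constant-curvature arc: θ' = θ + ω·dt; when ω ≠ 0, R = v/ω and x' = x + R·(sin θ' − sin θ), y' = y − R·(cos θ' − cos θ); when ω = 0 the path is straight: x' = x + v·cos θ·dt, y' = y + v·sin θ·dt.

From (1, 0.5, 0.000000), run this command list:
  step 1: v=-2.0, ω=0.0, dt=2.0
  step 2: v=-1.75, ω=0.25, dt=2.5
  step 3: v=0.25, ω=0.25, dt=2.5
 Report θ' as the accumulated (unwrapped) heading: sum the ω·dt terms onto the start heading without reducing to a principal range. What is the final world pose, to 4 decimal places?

step 1: θ'=0.0000 (straight) → pose (-3.0000, 0.5000, 0.0000)
step 2: θ'=0.6250 (R=-7.0000) → pose (-7.0957, -0.8233, 0.6250)
step 3: θ'=1.2500 (R=1.0000) → pose (-6.7318, -0.3276, 1.2500)

(-6.7318, -0.3276, 1.2500)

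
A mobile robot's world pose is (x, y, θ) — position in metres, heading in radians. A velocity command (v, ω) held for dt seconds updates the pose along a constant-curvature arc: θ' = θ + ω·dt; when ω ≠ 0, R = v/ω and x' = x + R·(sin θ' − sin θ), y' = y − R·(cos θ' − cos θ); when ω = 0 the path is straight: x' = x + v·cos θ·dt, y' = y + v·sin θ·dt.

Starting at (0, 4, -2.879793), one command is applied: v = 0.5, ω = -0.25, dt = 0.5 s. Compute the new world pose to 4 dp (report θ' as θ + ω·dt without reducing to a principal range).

(-0.2449, 3.9505, -3.0048)

θ' = -2.8798 + -0.25·0.5 = -3.0048
R = v/ω = 0.5/-0.25 = -2.0000
x' = 0 + -2.0000·(sin -3.0048 − sin -2.8798) = -0.2449
y' = 4 − -2.0000·(cos -3.0048 − cos -2.8798) = 3.9505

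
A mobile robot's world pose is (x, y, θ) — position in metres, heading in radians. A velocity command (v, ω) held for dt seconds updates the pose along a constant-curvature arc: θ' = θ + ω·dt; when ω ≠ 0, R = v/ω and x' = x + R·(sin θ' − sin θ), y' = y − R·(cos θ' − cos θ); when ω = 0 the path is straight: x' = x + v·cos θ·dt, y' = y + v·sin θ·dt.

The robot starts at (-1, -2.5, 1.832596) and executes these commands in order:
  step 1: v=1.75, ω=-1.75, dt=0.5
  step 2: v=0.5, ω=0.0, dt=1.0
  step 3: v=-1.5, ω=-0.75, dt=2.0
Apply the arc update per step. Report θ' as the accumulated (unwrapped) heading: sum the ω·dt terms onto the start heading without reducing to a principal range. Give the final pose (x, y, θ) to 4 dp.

step 1: θ'=0.9576 (R=-1.0000) → pose (-0.8519, -1.6657, 0.9576)
step 2: θ'=0.9576 (straight) → pose (-0.5641, -1.2568, 0.9576)
step 3: θ'=-0.5424 (R=2.0000) → pose (-3.2322, -1.8188, -0.5424)

(-3.2322, -1.8188, -0.5424)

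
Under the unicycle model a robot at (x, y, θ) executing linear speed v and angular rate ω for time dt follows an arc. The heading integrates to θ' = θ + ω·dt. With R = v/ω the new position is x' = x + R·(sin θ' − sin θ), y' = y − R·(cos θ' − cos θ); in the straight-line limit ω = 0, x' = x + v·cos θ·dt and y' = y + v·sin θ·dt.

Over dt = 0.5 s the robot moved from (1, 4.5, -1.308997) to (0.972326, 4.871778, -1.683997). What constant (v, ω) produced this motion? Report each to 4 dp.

v = -0.7500, ω = -0.7500

Δθ = -1.683997 − -1.308997 = -0.375000
ω = Δθ/dt = -0.375000/0.5 = -0.7500
R = −Δy/(cos θ' − cos θ) = 1.0000
v = R·ω = 1.0000·-0.7500 = -0.7500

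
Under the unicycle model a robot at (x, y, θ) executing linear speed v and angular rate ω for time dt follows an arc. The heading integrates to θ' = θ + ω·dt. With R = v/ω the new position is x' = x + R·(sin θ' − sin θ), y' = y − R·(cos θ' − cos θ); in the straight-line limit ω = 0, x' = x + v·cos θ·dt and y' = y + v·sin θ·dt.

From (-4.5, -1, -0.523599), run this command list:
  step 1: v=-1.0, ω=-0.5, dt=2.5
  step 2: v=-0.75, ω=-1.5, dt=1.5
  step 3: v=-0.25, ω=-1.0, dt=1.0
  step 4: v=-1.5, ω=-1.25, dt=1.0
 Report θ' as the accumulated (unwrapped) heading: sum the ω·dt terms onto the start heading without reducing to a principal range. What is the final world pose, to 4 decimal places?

(-5.6691, 0.2840, -6.2736)

step 1: θ'=-1.7736 (R=2.0000) → pose (-5.4590, 1.1349, -1.7736)
step 2: θ'=-4.0236 (R=0.5000) → pose (-4.5833, 1.3520, -4.0236)
step 3: θ'=-5.0236 (R=0.2500) → pose (-4.5383, 1.1165, -5.0236)
step 4: θ'=-6.2736 (R=1.2000) → pose (-5.6691, 0.2840, -6.2736)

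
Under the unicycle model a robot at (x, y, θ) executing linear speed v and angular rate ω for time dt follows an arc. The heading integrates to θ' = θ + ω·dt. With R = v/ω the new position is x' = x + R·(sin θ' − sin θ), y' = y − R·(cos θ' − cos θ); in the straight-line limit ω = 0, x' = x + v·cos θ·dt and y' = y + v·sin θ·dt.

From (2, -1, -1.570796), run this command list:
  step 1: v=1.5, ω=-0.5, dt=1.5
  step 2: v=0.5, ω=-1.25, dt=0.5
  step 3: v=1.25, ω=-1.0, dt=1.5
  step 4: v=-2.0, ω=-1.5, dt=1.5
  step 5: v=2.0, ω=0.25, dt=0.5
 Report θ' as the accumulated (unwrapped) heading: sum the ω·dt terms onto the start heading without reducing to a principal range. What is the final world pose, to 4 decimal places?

(-1.3510, -4.1833, -6.5708)

step 1: θ'=-2.3208 (R=-3.0000) → pose (1.1951, -3.0449, -2.3208)
step 2: θ'=-2.9458 (R=-0.4000) → pose (0.9802, -3.1646, -2.9458)
step 3: θ'=-4.4458 (R=-1.2500) → pose (-0.4688, -2.2678, -4.4458)
step 4: θ'=-6.6958 (R=1.3333) → pose (-2.2897, -3.8405, -6.6958)
step 5: θ'=-6.5708 (R=8.0000) → pose (-1.3510, -4.1833, -6.5708)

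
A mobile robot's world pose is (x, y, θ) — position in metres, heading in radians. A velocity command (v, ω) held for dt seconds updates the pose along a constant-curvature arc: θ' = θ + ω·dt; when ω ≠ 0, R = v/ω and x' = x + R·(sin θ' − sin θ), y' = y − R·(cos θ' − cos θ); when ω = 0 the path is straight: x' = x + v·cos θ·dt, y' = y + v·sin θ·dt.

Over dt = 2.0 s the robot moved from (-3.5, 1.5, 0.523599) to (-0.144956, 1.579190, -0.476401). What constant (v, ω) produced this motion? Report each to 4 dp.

v = 1.7500, ω = -0.5000

Δθ = -0.476401 − 0.523599 = -1.000000
ω = Δθ/dt = -1.000000/2.0 = -0.5000
R = Δx/(sin θ' − sin θ) = -3.5000
v = R·ω = -3.5000·-0.5000 = 1.7500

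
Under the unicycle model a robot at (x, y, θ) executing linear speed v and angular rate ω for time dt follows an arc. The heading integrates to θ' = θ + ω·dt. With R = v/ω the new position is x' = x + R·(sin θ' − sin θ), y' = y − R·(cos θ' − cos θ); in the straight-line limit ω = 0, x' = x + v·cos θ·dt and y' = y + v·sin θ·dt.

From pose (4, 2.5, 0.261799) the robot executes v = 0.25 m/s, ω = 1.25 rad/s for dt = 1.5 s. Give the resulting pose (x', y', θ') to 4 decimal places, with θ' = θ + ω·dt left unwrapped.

(4.1170, 2.8004, 2.1368)

θ' = 0.2618 + 1.25·1.5 = 2.1368
R = v/ω = 0.25/1.25 = 0.2000
x' = 4 + 0.2000·(sin 2.1368 − sin 0.2618) = 4.1170
y' = 2.5 − 0.2000·(cos 2.1368 − cos 0.2618) = 2.8004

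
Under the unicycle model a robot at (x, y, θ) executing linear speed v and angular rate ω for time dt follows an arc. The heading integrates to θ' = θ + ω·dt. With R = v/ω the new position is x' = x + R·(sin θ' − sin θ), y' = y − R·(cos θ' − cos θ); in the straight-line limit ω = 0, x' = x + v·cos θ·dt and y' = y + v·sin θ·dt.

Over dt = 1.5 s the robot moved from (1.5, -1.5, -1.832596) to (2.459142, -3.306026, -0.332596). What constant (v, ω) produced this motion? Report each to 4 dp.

v = 1.5000, ω = 1.0000

Δθ = -0.332596 − -1.832596 = 1.500000
ω = Δθ/dt = 1.500000/1.5 = 1.0000
R = −Δy/(cos θ' − cos θ) = 1.5000
v = R·ω = 1.5000·1.0000 = 1.5000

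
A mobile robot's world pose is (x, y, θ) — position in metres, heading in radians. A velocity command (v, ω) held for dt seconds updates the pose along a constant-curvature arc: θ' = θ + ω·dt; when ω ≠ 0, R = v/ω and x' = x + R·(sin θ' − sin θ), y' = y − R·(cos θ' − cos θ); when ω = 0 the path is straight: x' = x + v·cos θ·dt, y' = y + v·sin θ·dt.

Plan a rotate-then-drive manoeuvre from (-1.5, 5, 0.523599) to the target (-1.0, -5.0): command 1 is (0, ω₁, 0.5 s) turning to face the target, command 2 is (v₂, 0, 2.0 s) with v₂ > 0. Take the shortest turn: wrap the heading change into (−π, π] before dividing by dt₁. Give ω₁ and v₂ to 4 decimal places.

ω₁ = -4.0889, v₂ = 5.0062

heading to target = atan2(-5−5, -1−-1.5) = -1.5208
Δθ = wrap(-1.5208 − 0.5236) = -2.0444; ω₁ = Δθ/dt₁ = -4.0889
distance = √((-1−-1.5)² + (-5−5)²) = 10.0125; v₂ = distance/dt₂ = 5.0062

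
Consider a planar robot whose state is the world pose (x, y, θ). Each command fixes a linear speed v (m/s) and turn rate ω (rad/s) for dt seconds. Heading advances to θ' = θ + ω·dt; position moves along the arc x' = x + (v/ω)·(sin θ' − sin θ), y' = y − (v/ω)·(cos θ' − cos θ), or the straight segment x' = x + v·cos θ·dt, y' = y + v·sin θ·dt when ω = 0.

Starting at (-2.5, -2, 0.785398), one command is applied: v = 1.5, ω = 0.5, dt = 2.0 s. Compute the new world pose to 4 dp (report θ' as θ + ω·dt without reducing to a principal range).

θ' = 0.7854 + 0.5·2.0 = 1.7854
R = v/ω = 1.5/0.5 = 3.0000
x' = -2.5 + 3.0000·(sin 1.7854 − sin 0.7854) = -1.6901
y' = -2 − 3.0000·(cos 1.7854 − cos 0.7854) = 0.7602

(-1.6901, 0.7602, 1.7854)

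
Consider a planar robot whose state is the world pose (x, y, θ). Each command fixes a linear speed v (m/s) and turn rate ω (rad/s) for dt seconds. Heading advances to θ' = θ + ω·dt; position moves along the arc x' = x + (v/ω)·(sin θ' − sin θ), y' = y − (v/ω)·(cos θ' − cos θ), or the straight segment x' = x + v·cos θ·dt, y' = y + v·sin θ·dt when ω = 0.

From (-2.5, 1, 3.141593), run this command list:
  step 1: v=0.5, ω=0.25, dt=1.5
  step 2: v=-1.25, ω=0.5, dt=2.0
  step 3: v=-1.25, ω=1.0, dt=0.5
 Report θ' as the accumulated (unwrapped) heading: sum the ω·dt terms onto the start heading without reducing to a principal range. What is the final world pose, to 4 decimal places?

step 1: θ'=3.5166 (R=2.0000) → pose (-3.2325, 0.8610, 3.5166)
step 2: θ'=4.5166 (R=-2.5000) → pose (-1.6960, 2.7009, 4.5166)
step 3: θ'=5.0166 (R=-1.2500) → pose (-1.7295, 3.3185, 5.0166)

(-1.7295, 3.3185, 5.0166)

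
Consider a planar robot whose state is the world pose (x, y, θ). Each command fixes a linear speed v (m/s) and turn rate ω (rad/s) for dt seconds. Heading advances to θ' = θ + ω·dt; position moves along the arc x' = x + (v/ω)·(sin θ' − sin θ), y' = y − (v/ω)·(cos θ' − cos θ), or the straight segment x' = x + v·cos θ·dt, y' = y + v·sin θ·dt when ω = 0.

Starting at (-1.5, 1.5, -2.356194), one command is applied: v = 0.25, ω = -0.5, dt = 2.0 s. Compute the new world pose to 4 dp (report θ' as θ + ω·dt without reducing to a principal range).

θ' = -2.3562 + -0.5·2.0 = -3.3562
R = v/ω = 0.25/-0.5 = -0.5000
x' = -1.5 + -0.5000·(sin -3.3562 − sin -2.3562) = -1.9600
y' = 1.5 − -0.5000·(cos -3.3562 − cos -2.3562) = 1.3650

(-1.9600, 1.3650, -3.3562)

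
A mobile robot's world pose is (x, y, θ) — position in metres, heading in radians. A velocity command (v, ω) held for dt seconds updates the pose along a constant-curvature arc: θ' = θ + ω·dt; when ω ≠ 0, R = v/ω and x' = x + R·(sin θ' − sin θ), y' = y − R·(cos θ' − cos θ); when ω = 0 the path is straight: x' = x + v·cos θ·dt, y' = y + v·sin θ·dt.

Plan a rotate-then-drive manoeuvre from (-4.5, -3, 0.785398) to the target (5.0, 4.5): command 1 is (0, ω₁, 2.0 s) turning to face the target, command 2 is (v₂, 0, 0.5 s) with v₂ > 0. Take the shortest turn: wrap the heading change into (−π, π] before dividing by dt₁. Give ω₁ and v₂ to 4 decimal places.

ω₁ = -0.0586, v₂ = 24.2074

heading to target = atan2(4.5−-3, 5−-4.5) = 0.6683
Δθ = wrap(0.6683 − 0.7854) = -0.1171; ω₁ = Δθ/dt₁ = -0.0586
distance = √((5−-4.5)² + (4.5−-3)²) = 12.1037; v₂ = distance/dt₂ = 24.2074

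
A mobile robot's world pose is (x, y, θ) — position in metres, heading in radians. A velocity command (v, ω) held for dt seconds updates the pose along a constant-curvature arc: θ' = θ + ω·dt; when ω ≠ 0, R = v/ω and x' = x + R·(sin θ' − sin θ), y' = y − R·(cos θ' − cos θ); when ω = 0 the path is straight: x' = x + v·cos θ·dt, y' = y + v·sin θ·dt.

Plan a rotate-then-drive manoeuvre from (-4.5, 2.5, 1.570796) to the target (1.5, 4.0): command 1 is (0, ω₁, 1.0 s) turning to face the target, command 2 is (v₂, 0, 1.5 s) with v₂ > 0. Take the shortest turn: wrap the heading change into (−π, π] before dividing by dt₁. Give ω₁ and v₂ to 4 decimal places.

ω₁ = -1.3258, v₂ = 4.1231

heading to target = atan2(4−2.5, 1.5−-4.5) = 0.2450
Δθ = wrap(0.2450 − 1.5708) = -1.3258; ω₁ = Δθ/dt₁ = -1.3258
distance = √((1.5−-4.5)² + (4−2.5)²) = 6.1847; v₂ = distance/dt₂ = 4.1231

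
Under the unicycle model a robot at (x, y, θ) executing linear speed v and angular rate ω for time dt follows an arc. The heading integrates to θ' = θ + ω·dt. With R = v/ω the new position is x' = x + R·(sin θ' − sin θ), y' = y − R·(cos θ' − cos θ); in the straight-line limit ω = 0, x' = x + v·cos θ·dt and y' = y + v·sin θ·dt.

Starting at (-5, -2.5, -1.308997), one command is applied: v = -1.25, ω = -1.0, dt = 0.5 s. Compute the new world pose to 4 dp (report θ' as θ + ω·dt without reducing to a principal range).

(-5.0073, -1.8815, -1.8090)

θ' = -1.3090 + -1.0·0.5 = -1.8090
R = v/ω = -1.25/-1.0 = 1.2500
x' = -5 + 1.2500·(sin -1.8090 − sin -1.3090) = -5.0073
y' = -2.5 − 1.2500·(cos -1.8090 − cos -1.3090) = -1.8815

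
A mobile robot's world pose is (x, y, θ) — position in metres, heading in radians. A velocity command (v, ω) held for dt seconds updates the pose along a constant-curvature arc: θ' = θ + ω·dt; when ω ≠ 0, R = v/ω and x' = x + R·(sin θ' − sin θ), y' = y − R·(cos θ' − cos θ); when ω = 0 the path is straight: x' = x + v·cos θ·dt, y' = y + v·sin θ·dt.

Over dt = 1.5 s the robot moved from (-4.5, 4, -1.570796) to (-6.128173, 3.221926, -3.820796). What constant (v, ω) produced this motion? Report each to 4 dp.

v = 1.5000, ω = -1.5000

Δθ = -3.820796 − -1.570796 = -2.250000
ω = Δθ/dt = -2.250000/1.5 = -1.5000
R = Δx/(sin θ' − sin θ) = -1.0000
v = R·ω = -1.0000·-1.5000 = 1.5000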